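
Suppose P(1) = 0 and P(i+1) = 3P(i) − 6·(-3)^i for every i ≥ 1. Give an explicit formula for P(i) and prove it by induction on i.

Claim: P(i) = 3^i + (-3)^i.

Base case: P(1) = 0, and 3^1 + (-3)^1 = 3 − 3 = 0.
Assume P(m) = 3^m + (-3)^m for some m ≥ 1.
Then P(m+1) = 3P(m) − 6·(-3)^m = 3·(3^m + (-3)^m) − 6·(-3)^m = 3^{m+1} + 3·(-3)^m − 6·(-3)^m = 3^{m+1} − 3·(-3)^m = 3^{m+1} + (-3)^{m+1}.
So the formula holds for m+1, and by induction P(i) = 3^i + (-3)^i for all i ≥ 1.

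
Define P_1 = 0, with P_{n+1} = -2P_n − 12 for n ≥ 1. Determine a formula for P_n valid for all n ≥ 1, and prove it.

Claim: P_n = -2·(-2)^n − 4.

Base case: P_1 = 0, and -2·(-2)^1 − 4 = 4 − 4 = 0.
Assume P_j = -2·(-2)^j − 4 for some j ≥ 1.
Then P_{j+1} = -2P_j − 12 = -2·(-2·(-2)^j − 4) − 12 = 4·(-2)^j + 8 − 12 = -2·(-2)^{j+1} − 4.
This completes the inductive step, so P_n = -2·(-2)^n − 4 for all n ≥ 1.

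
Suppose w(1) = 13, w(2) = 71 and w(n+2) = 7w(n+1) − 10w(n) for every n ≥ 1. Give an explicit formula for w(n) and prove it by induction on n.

Claim: w(n) = 3·5^n − 2^n.

Base cases: w(1) = 13 and 3·5^1 − 2^1 = 13; w(2) = 71 and 3·5^2 − 2^2 = 71.
Assume w(j) = 3·5^j − 2^j for all 1 ≤ j ≤ r, where r ≥ 2.
Then w(r+1) = 7w(r) − 10w(r−1) = 7·(3·5^r − 2^r) − 10·(3·5^{r−1} − 2^{r−1}) = 3·(7·5 − 10)5^{r−1} − (7·2 − 10)2^{r−1} = 75·5^{r−1} − 4·2^{r−1} = 3·5^{r+1} − 2^{r+1}.
So the formula holds for r+1, and by strong induction w(n) = 3·5^n − 2^n for all n ≥ 1.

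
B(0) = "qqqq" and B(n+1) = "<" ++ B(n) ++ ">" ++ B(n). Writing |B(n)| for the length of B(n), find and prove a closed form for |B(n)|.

Claim: |B(n)| = 6·2^n − 2.

Base case: |B(0)| = 4, and 6·2^0 − 2 = 4.
Assume |B(k)| = 6·2^k − 2.
Then |B(k+1)| = 1 + |B(k)| + 1 + |B(k)| = 2|B(k)| + 2 = 2(6·2^k − 2) + 2 = 6·2^{k+1} − 4 + 2 = 6·2^{k+1} − 2.
By induction, |B(n)| = 6·2^n − 2 for all n ≥ 0.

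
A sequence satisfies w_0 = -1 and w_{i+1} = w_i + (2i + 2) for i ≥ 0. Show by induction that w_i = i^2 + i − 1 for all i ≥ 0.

Base case: w_0 = -1, and 0^2 + 0 − 1 = -1.
Assume w_k = k^2 + k − 1.
Then w_{k+1} = w_k + (2k + 2) = (k^2 + k − 1) + (2k + 2) = k^2 + 3k + 1,
and (k+1)^2 + (k+1) − 1 = k^2 + 3k + 1.
By induction, w_i = i^2 + i − 1 for all i ≥ 0.

w_i = i^2 + i − 1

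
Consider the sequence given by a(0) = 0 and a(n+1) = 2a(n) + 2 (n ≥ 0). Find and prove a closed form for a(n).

Claim: a(n) = 2^{n+1} − 2.

Base case: a(0) = 0, and 2^{0+1} − 2 = 2 − 2 = 0.
Assume a(j) = 2^{j+1} − 2 for some j ≥ 0.
Then a(j+1) = 2a(j) + 2 = 2·(2^{j+1} − 2) + 2 = 2^{j+2} − 4 + 2 = 2^{j+2} − 2.
This completes the inductive step, so a(n) = 2^{n+1} − 2 for all n ≥ 0.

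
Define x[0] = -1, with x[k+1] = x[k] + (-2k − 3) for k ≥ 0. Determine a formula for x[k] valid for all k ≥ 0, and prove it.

Claim: x[k] = -k^2 − 2k − 1.

Base case: x[0] = -1, and -0^2 − 2·0 − 1 = -1.
Assume x[m] = -m^2 − 2m − 1.
Then x[m+1] = x[m] + (-2m − 3) = (-m^2 − 2m − 1) + (-2m − 3) = -m^2 − 4m − 4,
and -(m+1)^2 − 2·(m+1) − 1 = -m^2 − 4m − 4.
This completes the inductive step, so x[k] = -k^2 − 2k − 1 for all k ≥ 0.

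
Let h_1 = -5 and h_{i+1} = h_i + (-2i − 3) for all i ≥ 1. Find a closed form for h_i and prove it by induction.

Claim: h_i = -i^2 − 2i − 2.

Base case: h_1 = -5, and -1^2 − 2·1 − 2 = -5.
Assume h_j = -j^2 − 2j − 2.
Then h_{j+1} = h_j + (-2j − 3) = (-j^2 − 2j − 2) + (-2j − 3) = -j^2 − 4j − 5,
and -(j+1)^2 − 2·(j+1) − 2 = -j^2 − 4j − 5.
By induction, h_i = -i^2 − 2i − 2 for all i ≥ 1.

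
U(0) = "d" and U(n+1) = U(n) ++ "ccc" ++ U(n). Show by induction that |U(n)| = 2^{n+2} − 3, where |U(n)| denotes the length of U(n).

Base case: |U(0)| = 1, and 2^{0+2} − 3 = 1.
Assume |U(m)| = 2^{m+2} − 3.
Then |U(m+1)| = |U(m)| + 3 + |U(m)| = 2|U(m)| + 3 = 2(2^{m+2} − 3) + 3 = 2^{m+3} − 6 + 3 = 2^{m+3} − 3.
So the formula holds for m+1, and by induction |U(n)| = 2^{n+2} − 3 for all n ≥ 0.

|U(n)| = 2^{n+2} − 3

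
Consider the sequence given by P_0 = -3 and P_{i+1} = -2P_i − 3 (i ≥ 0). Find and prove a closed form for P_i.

Claim: P_i = -2·(-2)^i − 1.

Base case: P_0 = -3, and -2·(-2)^0 − 1 = -2 − 1 = -3.
Assume P_j = -2·(-2)^j − 1 for some j ≥ 0.
Then P_{j+1} = -2P_j − 3 = -2·(-2·(-2)^j − 1) − 3 = 4·(-2)^j + 2 − 3 = -2·(-2)^{j+1} − 1.
Hence P_i = -2·(-2)^i − 1 for every i ≥ 0, by induction.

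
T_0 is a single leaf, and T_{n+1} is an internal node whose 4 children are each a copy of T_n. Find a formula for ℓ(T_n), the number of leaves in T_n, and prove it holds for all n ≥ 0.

Claim: ℓ(T_n) = 4^n.

Base case: ℓ(T_0) = 1, and 4^0 = 1.
Assume ℓ(T_r) = 4^r.
Then ℓ(T_{r+1}) = 4·ℓ(T_r) = 4·4^r = 4^{r+1}.
So the formula holds for r+1, and by induction ℓ(T_n) = 4^n for all n ≥ 0.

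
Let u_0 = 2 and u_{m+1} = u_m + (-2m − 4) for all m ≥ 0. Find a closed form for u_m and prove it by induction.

Claim: u_m = -m^2 − 3m + 2.

Base case: u_0 = 2, and -0^2 − 3·0 + 2 = 2.
Assume u_j = -j^2 − 3j + 2.
Then u_{j+1} = u_j + (-2j − 4) = (-j^2 − 3j + 2) + (-2j − 4) = -j^2 − 5j − 2,
and -(j+1)^2 − 3·(j+1) + 2 = -j^2 − 5j − 2.
Hence u_m = -m^2 − 3m + 2 for every m ≥ 0, by induction.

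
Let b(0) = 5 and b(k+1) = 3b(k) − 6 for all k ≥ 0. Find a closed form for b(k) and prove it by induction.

Claim: b(k) = 2·3^k + 3.

Base case: b(0) = 5, and 2·3^0 + 3 = 2 + 3 = 5.
Assume b(r) = 2·3^r + 3 for some r ≥ 0.
Then b(r+1) = 3b(r) − 6 = 3·(2·3^r + 3) − 6 = 6·3^r + 9 − 6 = 2·3^{r+1} + 3.
By induction, b(k) = 2·3^k + 3 for all k ≥ 0.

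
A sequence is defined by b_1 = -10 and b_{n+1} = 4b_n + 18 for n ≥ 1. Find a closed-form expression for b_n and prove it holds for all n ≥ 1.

Claim: b_n = -4^n − 6.

Base case: b_1 = -10, and -4^1 − 6 = -4 − 6 = -10.
Assume b_m = -4^m − 6 for some m ≥ 1.
Then b_{m+1} = 4b_m + 18 = 4·(-4^m − 6) + 18 = -4^{m+1} − 24 + 18 = -4^{m+1} − 6.
Hence b_n = -4^n − 6 for every n ≥ 1, by induction.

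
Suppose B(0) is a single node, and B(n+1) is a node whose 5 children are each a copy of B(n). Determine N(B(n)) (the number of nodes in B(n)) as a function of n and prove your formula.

Claim: N(B(n)) = (5^{n+1} − 1)/4.

Base case: N(B(0)) = 1, and (5^{0+1} − 1)/4 = 1.
Assume N(B(k)) = (5^{k+1} − 1)/4.
Then N(B(k+1)) = 1 + 5N(B(k)) = 1 + 5·(5^{k+1} − 1)/4 = 1 + (5^{k+2} − 5)/4 = (4 + 5^{k+2} − 5)/4 = (5^{k+2} − 1)/4.
So the formula holds for k+1, and by induction N(B(n)) = (5^{n+1} − 1)/4 for all n ≥ 0.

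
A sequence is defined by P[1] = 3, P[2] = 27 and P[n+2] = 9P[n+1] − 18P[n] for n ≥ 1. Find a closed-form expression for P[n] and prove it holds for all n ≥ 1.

Claim: P[n] = 6^n − 3^n.

Base cases: P[1] = 3 and 6^1 − 3^1 = 3; P[2] = 27 and 6^2 − 3^2 = 27.
Assume P[j] = 6^j − 3^j for all 1 ≤ j ≤ m, where m ≥ 2.
Then P[m+1] = 9P[m] − 18P[m−1] = 9·(6^m − 3^m) − 18·(6^{m−1} − 3^{m−1}) = (9·6 − 18)6^{m−1} − (9·3 − 18)3^{m−1} = 36·6^{m−1} − 9·3^{m−1} = 6^{m+1} − 3^{m+1}.
So the formula holds for m+1, and by strong induction P[n] = 6^n − 3^n for all n ≥ 1.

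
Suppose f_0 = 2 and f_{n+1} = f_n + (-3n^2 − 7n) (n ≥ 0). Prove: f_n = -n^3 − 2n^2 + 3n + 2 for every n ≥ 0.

Base case: f_0 = 2, and -0^3 − 2·0^2 + 3·0 + 2 = 2.
Assume f_m = -m^3 − 2m^2 + 3m + 2.
Then f_{m+1} = f_m + (-3m^2 − 7m) = (-m^3 − 2m^2 + 3m + 2) + (-3m^2 − 7m) = -m^3 − 5m^2 − 4m + 2,
and -(m+1)^3 − 2·(m+1)^2 + 3·(m+1) + 2 = -m^3 − 5m^2 − 4m + 2.
Hence f_n = -n^3 − 2n^2 + 3n + 2 for every n ≥ 0, by induction.

f_n = -n^3 − 2n^2 + 3n + 2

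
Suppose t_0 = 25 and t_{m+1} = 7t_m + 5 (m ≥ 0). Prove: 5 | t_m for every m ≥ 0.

Base case: t_0 = 25 = 5·5, so 5 | t_0.
Assume 5 | t_j, so t_j = 5s for some integer s.
Then t_{j+1} = 7t_j + 5 = 7·(5s) + 5 = 5(7s + 1), so 5 | t_{j+1}.
By induction, 5 | t_m for all m ≥ 0.

5 | t_m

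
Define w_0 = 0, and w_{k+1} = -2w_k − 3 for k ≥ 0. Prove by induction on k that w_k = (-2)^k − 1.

Base case: w_0 = 0, and (-2)^0 − 1 = 1 − 1 = 0.
Assume w_j = (-2)^j − 1 for some j ≥ 0.
Then w_{j+1} = -2w_j − 3 = -2·((-2)^j − 1) − 3 = -2·(-2)^j + 2 − 3 = (-2)^{j+1} − 1.
Hence w_k = (-2)^k − 1 for every k ≥ 0, by induction.

w_k = (-2)^k − 1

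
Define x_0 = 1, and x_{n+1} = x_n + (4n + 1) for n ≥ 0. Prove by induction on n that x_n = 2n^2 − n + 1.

Base case: x_0 = 1, and 2·0^2 − 0 + 1 = 1.
Assume x_r = 2r^2 − r + 1.
Then x_{r+1} = x_r + (4r + 1) = (2r^2 − r + 1) + (4r + 1) = 2r^2 + 3r + 2,
and 2·(r+1)^2 − (r+1) + 1 = 2r^2 + 3r + 2.
Hence x_n = 2n^2 − n + 1 for every n ≥ 0, by induction.

x_n = 2n^2 − n + 1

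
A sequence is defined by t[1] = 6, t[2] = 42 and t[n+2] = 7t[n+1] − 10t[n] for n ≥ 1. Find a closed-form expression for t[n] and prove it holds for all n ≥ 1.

Claim: t[n] = 2·5^n − 2·2^n.

Base cases: t[1] = 6 and 2·5^1 − 2·2^1 = 6; t[2] = 42 and 2·5^2 − 2·2^2 = 42.
Assume t[j] = 2·5^j − 2·2^j for all 1 ≤ j ≤ r, where r ≥ 2.
Then t[r+1] = 7t[r] − 10t[r−1] = 7·(2·5^r − 2·2^r) − 10·(2·5^{r−1} − 2·2^{r−1}) = 2·(7·5 − 10)5^{r−1} − 2·(7·2 − 10)2^{r−1} = 50·5^{r−1} − 8·2^{r−1} = 2·5^{r+1} − 2·2^{r+1}.
So the formula holds for r+1, and by strong induction t[n] = 2·5^n − 2·2^n for all n ≥ 1.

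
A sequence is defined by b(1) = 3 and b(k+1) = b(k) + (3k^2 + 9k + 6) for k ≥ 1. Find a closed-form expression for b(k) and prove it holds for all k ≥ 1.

Claim: b(k) = k^3 + 3k^2 + 2k − 3.

Base case: b(1) = 3, and 1^3 + 3·1^2 + 2·1 − 3 = 3.
Assume b(m) = m^3 + 3m^2 + 2m − 3.
Then b(m+1) = b(m) + (3m^2 + 9m + 6) = (m^3 + 3m^2 + 2m − 3) + (3m^2 + 9m + 6) = m^3 + 6m^2 + 11m + 3,
and (m+1)^3 + 3·(m+1)^2 + 2·(m+1) − 3 = m^3 + 6m^2 + 11m + 3.
Hence b(k) = k^3 + 3k^2 + 2k − 3 for every k ≥ 1, by induction.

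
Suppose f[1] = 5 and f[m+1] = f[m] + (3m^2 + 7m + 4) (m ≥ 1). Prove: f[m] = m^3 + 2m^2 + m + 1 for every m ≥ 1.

Base case: f[1] = 5, and 1^3 + 2·1^2 + 1 + 1 = 5.
Assume f[j] = j^3 + 2j^2 + j + 1.
Then f[j+1] = f[j] + (3j^2 + 7j + 4) = (j^3 + 2j^2 + j + 1) + (3j^2 + 7j + 4) = j^3 + 5j^2 + 8j + 5,
and (j+1)^3 + 2·(j+1)^2 + (j+1) + 1 = j^3 + 5j^2 + 8j + 5.
By induction, f[m] = m^3 + 2m^2 + m + 1 for all m ≥ 1.

f[m] = m^3 + 2m^2 + m + 1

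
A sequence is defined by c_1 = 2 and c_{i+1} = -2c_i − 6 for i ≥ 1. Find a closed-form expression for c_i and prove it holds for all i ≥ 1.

Claim: c_i = -2·(-2)^i − 2.

Base case: c_1 = 2, and -2·(-2)^1 − 2 = 4 − 2 = 2.
Assume c_r = -2·(-2)^r − 2 for some r ≥ 1.
Then c_{r+1} = -2c_r − 6 = -2·(-2·(-2)^r − 2) − 6 = 4·(-2)^r + 4 − 6 = -2·(-2)^{r+1} − 2.
This completes the inductive step, so c_i = -2·(-2)^i − 2 for all i ≥ 1.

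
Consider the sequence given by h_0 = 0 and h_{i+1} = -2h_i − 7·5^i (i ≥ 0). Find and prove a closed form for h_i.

Claim: h_i = (-2)^i − 5^i.

Base case: h_0 = 0, and (-2)^0 − 5^0 = 1 − 1 = 0.
Assume h_j = (-2)^j − 5^j for some j ≥ 0.
Then h_{j+1} = -2h_j − 7·5^j = -2·((-2)^j − 5^j) − 7·5^j = (-2)^{j+1} + 2·5^j − 7·5^j = (-2)^{j+1} − 5·5^j = (-2)^{j+1} − 5^{j+1}.
Hence h_i = (-2)^i − 5^i for every i ≥ 0, by induction.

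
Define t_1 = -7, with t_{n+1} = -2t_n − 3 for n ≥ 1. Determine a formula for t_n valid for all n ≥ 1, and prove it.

Claim: t_n = 3·(-2)^n − 1.

Base case: t_1 = -7, and 3·(-2)^1 − 1 = -6 − 1 = -7.
Assume t_j = 3·(-2)^j − 1 for some j ≥ 1.
Then t_{j+1} = -2t_j − 3 = -2·(3·(-2)^j − 1) − 3 = -6·(-2)^j + 2 − 3 = 3·(-2)^{j+1} − 1.
By induction, t_n = 3·(-2)^n − 1 for all n ≥ 1.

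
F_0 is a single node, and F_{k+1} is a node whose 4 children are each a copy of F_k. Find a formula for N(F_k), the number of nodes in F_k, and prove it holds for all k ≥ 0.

Claim: N(F_k) = (4^{k+1} − 1)/3.

Base case: N(F_0) = 1, and (4^{0+1} − 1)/3 = 1.
Assume N(F_j) = (4^{j+1} − 1)/3.
Then N(F_{j+1}) = 1 + 4N(F_j) = 1 + 4·(4^{j+1} − 1)/3 = 1 + (4^{j+2} − 4)/3 = (3 + 4^{j+2} − 4)/3 = (4^{j+2} − 1)/3.
Hence N(F_k) = (4^{k+1} − 1)/3 for every k ≥ 0, by induction.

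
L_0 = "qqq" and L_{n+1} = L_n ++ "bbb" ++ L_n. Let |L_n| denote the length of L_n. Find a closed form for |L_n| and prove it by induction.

Claim: |L_n| = 6·2^n − 3.

Base case: |L_0| = 3, and 6·2^0 − 3 = 3.
Assume |L_r| = 6·2^r − 3.
Then |L_{r+1}| = |L_r| + 3 + |L_r| = 2|L_r| + 3 = 2(6·2^r − 3) + 3 = 6·2^{r+1} − 6 + 3 = 6·2^{r+1} − 3.
Hence |L_n| = 6·2^n − 3 for every n ≥ 0, by induction.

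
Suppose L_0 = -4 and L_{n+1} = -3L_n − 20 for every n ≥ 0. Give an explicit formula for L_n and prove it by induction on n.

Claim: L_n = (-3)^n − 5.

Base case: L_0 = -4, and (-3)^0 − 5 = 1 − 5 = -4.
Assume L_j = (-3)^j − 5 for some j ≥ 0.
Then L_{j+1} = -3L_j − 20 = -3·((-3)^j − 5) − 20 = -3·(-3)^j + 15 − 20 = (-3)^{j+1} − 5.
This completes the inductive step, so L_n = (-3)^n − 5 for all n ≥ 0.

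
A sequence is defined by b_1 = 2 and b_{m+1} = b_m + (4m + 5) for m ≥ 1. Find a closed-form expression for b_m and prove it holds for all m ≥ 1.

Claim: b_m = 2m^2 + 3m − 3.

Base case: b_1 = 2, and 2·1^2 + 3·1 − 3 = 2.
Assume b_k = 2k^2 + 3k − 3.
Then b_{k+1} = b_k + (4k + 5) = (2k^2 + 3k − 3) + (4k + 5) = 2k^2 + 7k + 2,
and 2·(k+1)^2 + 3·(k+1) − 3 = 2k^2 + 7k + 2.
Hence b_m = 2m^2 + 3m − 3 for every m ≥ 1, by induction.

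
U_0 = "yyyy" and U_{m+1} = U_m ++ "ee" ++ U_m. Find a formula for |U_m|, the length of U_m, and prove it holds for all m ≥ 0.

Claim: |U_m| = 6·2^m − 2.

Base case: |U_0| = 4, and 6·2^0 − 2 = 4.
Assume |U_r| = 6·2^r − 2.
Then |U_{r+1}| = |U_r| + 2 + |U_r| = 2|U_r| + 2 = 2(6·2^r − 2) + 2 = 6·2^{r+1} − 4 + 2 = 6·2^{r+1} − 2.
Hence |U_m| = 6·2^m − 2 for every m ≥ 0, by induction.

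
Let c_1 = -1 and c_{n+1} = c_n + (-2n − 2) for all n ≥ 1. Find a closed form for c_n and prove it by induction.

Claim: c_n = -n^2 − n + 1.

Base case: c_1 = -1, and -1^2 − 1 + 1 = -1.
Assume c_m = -m^2 − m + 1.
Then c_{m+1} = c_m + (-2m − 2) = (-m^2 − m + 1) + (-2m − 2) = -m^2 − 3m − 1,
and -(m+1)^2 − (m+1) + 1 = -m^2 − 3m − 1.
This completes the inductive step, so c_n = -n^2 − n + 1 for all n ≥ 1.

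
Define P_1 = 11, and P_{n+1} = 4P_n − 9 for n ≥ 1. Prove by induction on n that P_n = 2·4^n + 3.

Base case: P_1 = 11, and 2·4^1 + 3 = 8 + 3 = 11.
Assume P_j = 2·4^j + 3 for some j ≥ 1.
Then P_{j+1} = 4P_j − 9 = 4·(2·4^j + 3) − 9 = 8·4^j + 12 − 9 = 2·4^{j+1} + 3.
This completes the inductive step, so P_n = 2·4^n + 3 for all n ≥ 1.

P_n = 2·4^n + 3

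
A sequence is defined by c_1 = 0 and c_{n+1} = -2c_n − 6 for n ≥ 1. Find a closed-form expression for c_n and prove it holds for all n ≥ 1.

Claim: c_n = -(-2)^n − 2.

Base case: c_1 = 0, and -(-2)^1 − 2 = 2 − 2 = 0.
Assume c_k = -(-2)^k − 2 for some k ≥ 1.
Then c_{k+1} = -2c_k − 6 = -2·(-(-2)^k − 2) − 6 = 2·(-2)^k + 4 − 6 = -(-2)^{k+1} − 2.
So the formula holds for k+1, and by induction c_n = -(-2)^n − 2 for all n ≥ 1.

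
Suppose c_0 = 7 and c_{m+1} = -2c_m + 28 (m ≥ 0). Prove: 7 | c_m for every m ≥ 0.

Base case: c_0 = 7 = 7·1, so 7 | c_0.
Assume 7 | c_r, so c_r = 7t for some integer t.
Then c_{r+1} = -2c_r + 28 = -2·(7t) + 28 = 7(-2t + 4), so 7 | c_{r+1}.
This completes the inductive step, so 7 | c_m for all m ≥ 0.

7 | c_m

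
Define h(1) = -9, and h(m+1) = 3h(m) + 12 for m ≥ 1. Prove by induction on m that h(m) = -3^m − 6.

Base case: h(1) = -9, and -3^1 − 6 = -3 − 6 = -9.
Assume h(r) = -3^r − 6 for some r ≥ 1.
Then h(r+1) = 3h(r) + 12 = 3·(-3^r − 6) + 12 = -3^{r+1} − 18 + 12 = -3^{r+1} − 6.
Hence h(m) = -3^m − 6 for every m ≥ 1, by induction.

h(m) = -3^m − 6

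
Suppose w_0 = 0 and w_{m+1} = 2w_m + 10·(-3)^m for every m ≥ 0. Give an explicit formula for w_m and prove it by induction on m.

Claim: w_m = 2·2^m − 2·(-3)^m.

Base case: w_0 = 0, and 2·2^0 − 2·(-3)^0 = 2 − 2 = 0.
Assume w_r = 2·2^r − 2·(-3)^r for some r ≥ 0.
Then w_{r+1} = 2w_r + 10·(-3)^r = 2·(2·2^r − 2·(-3)^r) + 10·(-3)^r = 2·2^{r+1} − 4·(-3)^r + 10·(-3)^r = 2·2^{r+1} + 6·(-3)^r = 2·2^{r+1} − 2·(-3)^{r+1}.
So the formula holds for r+1, and by induction w_m = 2·2^m − 2·(-3)^m for all m ≥ 0.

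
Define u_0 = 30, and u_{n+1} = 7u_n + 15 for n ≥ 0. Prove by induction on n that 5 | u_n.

Base case: u_0 = 30 = 5·6, so 5 | u_0.
Assume 5 | u_k, so u_k = 5t for some integer t.
Then u_{k+1} = 7u_k + 15 = 7·(5t) + 15 = 5(7t + 3), so 5 | u_{k+1}.
Hence 5 | u_n for every n ≥ 0, by induction.

5 | u_n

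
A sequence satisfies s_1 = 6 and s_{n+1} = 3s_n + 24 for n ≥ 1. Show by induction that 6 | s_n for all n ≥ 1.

Base case: s_1 = 6 = 6·1, so 6 | s_1.
Assume 6 | s_m, so s_m = 6t for some integer t.
Then s_{m+1} = 3s_m + 24 = 3·(6t) + 24 = 6(3t + 4), so 6 | s_{m+1}.
So the property holds for m+1, and by induction 6 | s_n for all n ≥ 1.

6 | s_n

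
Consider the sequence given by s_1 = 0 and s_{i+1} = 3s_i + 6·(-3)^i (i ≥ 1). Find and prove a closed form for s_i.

Claim: s_i = -3^i − (-3)^i.

Base case: s_1 = 0, and -3^1 − (-3)^1 = -3 + 3 = 0.
Assume s_k = -3^k − (-3)^k for some k ≥ 1.
Then s_{k+1} = 3s_k + 6·(-3)^k = 3·(-3^k − (-3)^k) + 6·(-3)^k = -3^{k+1} − 3·(-3)^k + 6·(-3)^k = -3^{k+1} + 3·(-3)^k = -3^{k+1} − (-3)^{k+1}.
So the formula holds for k+1, and by induction s_i = -3^i − (-3)^i for all i ≥ 1.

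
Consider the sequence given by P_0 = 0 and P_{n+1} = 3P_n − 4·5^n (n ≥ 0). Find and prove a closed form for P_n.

Claim: P_n = 2·3^n − 2·5^n.

Base case: P_0 = 0, and 2·3^0 − 2·5^0 = 2 − 2 = 0.
Assume P_j = 2·3^j − 2·5^j for some j ≥ 0.
Then P_{j+1} = 3P_j − 4·5^j = 3·(2·3^j − 2·5^j) − 4·5^j = 2·3^{j+1} − 6·5^j − 4·5^j = 2·3^{j+1} − 10·5^j = 2·3^{j+1} − 2·5^{j+1}.
This completes the inductive step, so P_n = 2·3^n − 2·5^n for all n ≥ 0.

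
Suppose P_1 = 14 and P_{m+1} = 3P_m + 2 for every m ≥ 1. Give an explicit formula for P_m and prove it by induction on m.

Claim: P_m = 5·3^m − 1.

Base case: P_1 = 14, and 5·3^1 − 1 = 15 − 1 = 14.
Assume P_j = 5·3^j − 1 for some j ≥ 1.
Then P_{j+1} = 3P_j + 2 = 3·(5·3^j − 1) + 2 = 15·3^j − 3 + 2 = 5·3^{j+1} − 1.
Hence P_m = 5·3^m − 1 for every m ≥ 1, by induction.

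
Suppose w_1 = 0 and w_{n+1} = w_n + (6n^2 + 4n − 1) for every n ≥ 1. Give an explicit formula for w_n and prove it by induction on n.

Claim: w_n = 2n^3 − n^2 − 2n + 1.

Base case: w_1 = 0, and 2·1^3 − 1^2 − 2·1 + 1 = 0.
Assume w_k = 2k^3 − k^2 − 2k + 1.
Then w_{k+1} = w_k + (6k^2 + 4k − 1) = (2k^3 − k^2 − 2k + 1) + (6k^2 + 4k − 1) = 2k^3 + 5k^2 + 2k,
and 2·(k+1)^3 − (k+1)^2 − 2·(k+1) + 1 = 2k^3 + 5k^2 + 2k.
Hence w_n = 2n^3 − n^2 − 2n + 1 for every n ≥ 1, by induction.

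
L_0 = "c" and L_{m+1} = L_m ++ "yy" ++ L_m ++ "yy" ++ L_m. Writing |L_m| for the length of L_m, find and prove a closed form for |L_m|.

Claim: |L_m| = 3^{m+1} − 2.

Base case: |L_0| = 1, and 3^{0+1} − 2 = 1.
Assume |L_r| = 3^{r+1} − 2.
Then |L_{r+1}| = 3|L_r| + 4 = 3(3^{r+1} − 2) + 4 = 3^{r+2} − 6 + 4 = 3^{r+2} − 2.
So the formula holds for r+1, and by induction |L_m| = 3^{m+1} − 2 for all m ≥ 0.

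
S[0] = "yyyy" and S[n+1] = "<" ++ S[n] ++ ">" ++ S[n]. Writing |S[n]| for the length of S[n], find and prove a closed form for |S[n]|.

Claim: |S[n]| = 6·2^n − 2.

Base case: |S[0]| = 4, and 6·2^0 − 2 = 4.
Assume |S[r]| = 6·2^r − 2.
Then |S[r+1]| = 1 + |S[r]| + 1 + |S[r]| = 2|S[r]| + 2 = 2(6·2^r − 2) + 2 = 6·2^{r+1} − 4 + 2 = 6·2^{r+1} − 2.
By induction, |S[n]| = 6·2^n − 2 for all n ≥ 0.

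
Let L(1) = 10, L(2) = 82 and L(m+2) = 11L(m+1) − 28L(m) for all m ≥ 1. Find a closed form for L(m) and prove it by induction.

Claim: L(m) = -4^m + 2·7^m.

Base cases: L(1) = 10 and -4^1 + 2·7^1 = 10; L(2) = 82 and -4^2 + 2·7^2 = 82.
Assume L(j) = -4^j + 2·7^j for all 1 ≤ j ≤ r, where r ≥ 2.
Then L(r+1) = 11L(r) − 28L(r−1) = 11·(-4^r + 2·7^r) − 28·(-4^{r−1} + 2·7^{r−1}) = -(11·4 − 28)4^{r−1} + 2·(11·7 − 28)7^{r−1} = -16·4^{r−1} + 98·7^{r−1} = -4^{r+1} + 2·7^{r+1}.
By strong induction, L(m) = -4^m + 2·7^m for all m ≥ 1.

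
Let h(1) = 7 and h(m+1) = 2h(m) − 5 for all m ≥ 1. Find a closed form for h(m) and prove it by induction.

Claim: h(m) = 2^m + 5.

Base case: h(1) = 7, and 2^1 + 5 = 2 + 5 = 7.
Assume h(r) = 2^r + 5 for some r ≥ 1.
Then h(r+1) = 2h(r) − 5 = 2·(2^r + 5) − 5 = 2^{r+1} + 10 − 5 = 2^{r+1} + 5.
This completes the inductive step, so h(m) = 2^m + 5 for all m ≥ 1.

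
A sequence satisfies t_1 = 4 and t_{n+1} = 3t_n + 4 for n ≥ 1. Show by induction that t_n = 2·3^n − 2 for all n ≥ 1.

Base case: t_1 = 4, and 2·3^1 − 2 = 6 − 2 = 4.
Assume t_j = 2·3^j − 2 for some j ≥ 1.
Then t_{j+1} = 3t_j + 4 = 3·(2·3^j − 2) + 4 = 6·3^j − 6 + 4 = 2·3^{j+1} − 2.
So the formula holds for j+1, and by induction t_n = 2·3^n − 2 for all n ≥ 1.

t_n = 2·3^n − 2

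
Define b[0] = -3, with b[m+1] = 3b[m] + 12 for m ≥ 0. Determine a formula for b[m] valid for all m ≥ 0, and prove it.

Claim: b[m] = 3^{m+1} − 6.

Base case: b[0] = -3, and 3^{0+1} − 6 = 3 − 6 = -3.
Assume b[r] = 3^{r+1} − 6 for some r ≥ 0.
Then b[r+1] = 3b[r] + 12 = 3·(3^{r+1} − 6) + 12 = 3^{r+2} − 18 + 12 = 3^{r+2} − 6.
By induction, b[m] = 3^{m+1} − 6 for all m ≥ 0.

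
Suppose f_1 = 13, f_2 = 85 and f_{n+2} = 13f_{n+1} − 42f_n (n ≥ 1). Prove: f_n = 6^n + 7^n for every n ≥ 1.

Base cases: f_1 = 13 and 6^1 + 7^1 = 13; f_2 = 85 and 6^2 + 7^2 = 85.
Assume f_j = 6^j + 7^j for all 1 ≤ j ≤ r, where r ≥ 2.
Then f_{r+1} = 13f_r − 42f_{r−1} = 13·(6^r + 7^r) − 42·(6^{r−1} + 7^{r−1}) = (13·6 − 42)6^{r−1} + (13·7 − 42)7^{r−1} = 36·6^{r−1} + 49·7^{r−1} = 6^{r+1} + 7^{r+1}.
So the formula holds for r+1, and by strong induction f_n = 6^n + 7^n for all n ≥ 1.

f_n = 6^n + 7^n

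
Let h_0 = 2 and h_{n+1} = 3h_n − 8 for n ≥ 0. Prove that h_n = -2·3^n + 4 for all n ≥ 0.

Base case: h_0 = 2, and -2·3^0 + 4 = -2 + 4 = 2.
Assume h_j = -2·3^j + 4 for some j ≥ 0.
Then h_{j+1} = 3h_j − 8 = 3·(-2·3^j + 4) − 8 = -6·3^j + 12 − 8 = -2·3^{j+1} + 4.
This completes the inductive step, so h_n = -2·3^n + 4 for all n ≥ 0.

h_n = -2·3^n + 4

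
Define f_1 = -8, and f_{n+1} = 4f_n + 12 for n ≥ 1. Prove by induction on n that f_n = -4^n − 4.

Base case: f_1 = -8, and -4^1 − 4 = -4 − 4 = -8.
Assume f_k = -4^k − 4 for some k ≥ 1.
Then f_{k+1} = 4f_k + 12 = 4·(-4^k − 4) + 12 = -4^{k+1} − 16 + 12 = -4^{k+1} − 4.
Hence f_n = -4^n − 4 for every n ≥ 1, by induction.

f_n = -4^n − 4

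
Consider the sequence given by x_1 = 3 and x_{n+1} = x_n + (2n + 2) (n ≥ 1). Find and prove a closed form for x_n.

Claim: x_n = n^2 + n + 1.

Base case: x_1 = 3, and 1^2 + 1 + 1 = 3.
Assume x_r = r^2 + r + 1.
Then x_{r+1} = x_r + (2r + 2) = (r^2 + r + 1) + (2r + 2) = r^2 + 3r + 3,
and (r+1)^2 + (r+1) + 1 = r^2 + 3r + 3.
By induction, x_n = n^2 + n + 1 for all n ≥ 1.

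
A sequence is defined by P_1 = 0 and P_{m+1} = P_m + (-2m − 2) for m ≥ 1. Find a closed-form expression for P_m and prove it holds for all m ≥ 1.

Claim: P_m = -m^2 − m + 2.

Base case: P_1 = 0, and -1^2 − 1 + 2 = 0.
Assume P_j = -j^2 − j + 2.
Then P_{j+1} = P_j + (-2j − 2) = (-j^2 − j + 2) + (-2j − 2) = -j^2 − 3j,
and -(j+1)^2 − (j+1) + 2 = -j^2 − 3j.
Hence P_m = -m^2 − m + 2 for every m ≥ 1, by induction.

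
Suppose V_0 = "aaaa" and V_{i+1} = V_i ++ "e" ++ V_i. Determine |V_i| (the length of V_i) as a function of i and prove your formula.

Claim: |V_i| = 5·2^i − 1.

Base case: |V_0| = 4, and 5·2^0 − 1 = 4.
Assume |V_m| = 5·2^m − 1.
Then |V_{m+1}| = |V_m| + 1 + |V_m| = 2|V_m| + 1 = 2(5·2^m − 1) + 1 = 5·2^{m+1} − 2 + 1 = 5·2^{m+1} − 1.
So the formula holds for m+1, and by induction |V_i| = 5·2^i − 1 for all i ≥ 0.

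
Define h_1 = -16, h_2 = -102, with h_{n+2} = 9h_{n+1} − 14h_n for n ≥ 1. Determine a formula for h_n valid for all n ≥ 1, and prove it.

Claim: h_n = -2^n − 2·7^n.

Base cases: h_1 = -16 and -2^1 − 2·7^1 = -16; h_2 = -102 and -2^2 − 2·7^2 = -102.
Assume h_j = -2^j − 2·7^j for all 1 ≤ j ≤ k, where k ≥ 2.
Then h_{k+1} = 9h_k − 14h_{k−1} = 9·(-2^k − 2·7^k) − 14·(-2^{k−1} − 2·7^{k−1}) = -(9·2 − 14)2^{k−1} − 2·(9·7 − 14)7^{k−1} = -4·2^{k−1} − 98·7^{k−1} = -2^{k+1} − 2·7^{k+1}.
By strong induction, h_n = -2^n − 2·7^n for all n ≥ 1.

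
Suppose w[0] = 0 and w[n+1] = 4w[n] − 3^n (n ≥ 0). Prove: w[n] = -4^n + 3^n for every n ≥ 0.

Base case: w[0] = 0, and -4^0 + 3^0 = -1 + 1 = 0.
Assume w[j] = -4^j + 3^j for some j ≥ 0.
Then w[j+1] = 4w[j] − 3^j = 4·(-4^j + 3^j) − 3^j = -4^{j+1} + 4·3^j − 3^j = -4^{j+1} + 3·3^j = -4^{j+1} + 3^{j+1}.
So the formula holds for j+1, and by induction w[n] = -4^n + 3^n for all n ≥ 0.

w[n] = -4^n + 3^n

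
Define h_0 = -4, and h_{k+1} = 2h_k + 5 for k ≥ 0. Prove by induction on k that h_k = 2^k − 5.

Base case: h_0 = -4, and 2^0 − 5 = 1 − 5 = -4.
Assume h_m = 2^m − 5 for some m ≥ 0.
Then h_{m+1} = 2h_m + 5 = 2·(2^m − 5) + 5 = 2^{m+1} − 10 + 5 = 2^{m+1} − 5.
So the formula holds for m+1, and by induction h_k = 2^k − 5 for all k ≥ 0.

h_k = 2^k − 5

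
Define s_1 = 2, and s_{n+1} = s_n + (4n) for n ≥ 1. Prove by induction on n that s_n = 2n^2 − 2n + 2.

Base case: s_1 = 2, and 2·1^2 − 2·1 + 2 = 2.
Assume s_r = 2r^2 − 2r + 2.
Then s_{r+1} = s_r + (4r) = (2r^2 − 2r + 2) + (4r) = 2r^2 + 2r + 2,
and 2·(r+1)^2 − 2·(r+1) + 2 = 2r^2 + 2r + 2.
By induction, s_n = 2n^2 − 2n + 2 for all n ≥ 1.

s_n = 2n^2 − 2n + 2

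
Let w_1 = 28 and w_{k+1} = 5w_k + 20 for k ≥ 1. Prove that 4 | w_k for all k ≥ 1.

Base case: w_1 = 28 = 4·7, so 4 | w_1.
Assume 4 | w_r, so w_r = 4t for some integer t.
Then w_{r+1} = 5w_r + 20 = 5·(4t) + 20 = 4(5t + 5), so 4 | w_{r+1}.
Hence 4 | w_k for every k ≥ 1, by induction.

4 | w_k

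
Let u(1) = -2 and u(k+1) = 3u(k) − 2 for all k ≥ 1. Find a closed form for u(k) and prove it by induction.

Claim: u(k) = -3^k + 1.

Base case: u(1) = -2, and -3^1 + 1 = -3 + 1 = -2.
Assume u(r) = -3^r + 1 for some r ≥ 1.
Then u(r+1) = 3u(r) − 2 = 3·(-3^r + 1) − 2 = -3^{r+1} + 3 − 2 = -3^{r+1} + 1.
This completes the inductive step, so u(k) = -3^k + 1 for all k ≥ 1.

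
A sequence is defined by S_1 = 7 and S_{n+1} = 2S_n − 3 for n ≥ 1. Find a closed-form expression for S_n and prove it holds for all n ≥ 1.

Claim: S_n = 2^{n+1} + 3.

Base case: S_1 = 7, and 2^{1+1} + 3 = 4 + 3 = 7.
Assume S_j = 2^{j+1} + 3 for some j ≥ 1.
Then S_{j+1} = 2S_j − 3 = 2·(2^{j+1} + 3) − 3 = 2^{j+2} + 6 − 3 = 2^{j+2} + 3.
So the formula holds for j+1, and by induction S_n = 2^{n+1} + 3 for all n ≥ 1.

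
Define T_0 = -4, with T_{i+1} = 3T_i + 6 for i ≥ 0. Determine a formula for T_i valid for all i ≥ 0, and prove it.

Claim: T_i = -3^i − 3.

Base case: T_0 = -4, and -3^0 − 3 = -1 − 3 = -4.
Assume T_r = -3^r − 3 for some r ≥ 0.
Then T_{r+1} = 3T_r + 6 = 3·(-3^r − 3) + 6 = -3^{r+1} − 9 + 6 = -3^{r+1} − 3.
Hence T_i = -3^i − 3 for every i ≥ 0, by induction.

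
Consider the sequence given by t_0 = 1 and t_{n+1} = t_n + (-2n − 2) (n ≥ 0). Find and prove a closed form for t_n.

Claim: t_n = -n^2 − n + 1.

Base case: t_0 = 1, and -0^2 − 0 + 1 = 1.
Assume t_r = -r^2 − r + 1.
Then t_{r+1} = t_r + (-2r − 2) = (-r^2 − r + 1) + (-2r − 2) = -r^2 − 3r − 1,
and -(r+1)^2 − (r+1) + 1 = -r^2 − 3r − 1.
This completes the inductive step, so t_n = -n^2 − n + 1 for all n ≥ 0.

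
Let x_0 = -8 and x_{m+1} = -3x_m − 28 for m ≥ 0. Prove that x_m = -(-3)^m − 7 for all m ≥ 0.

Base case: x_0 = -8, and -(-3)^0 − 7 = -1 − 7 = -8.
Assume x_r = -(-3)^r − 7 for some r ≥ 0.
Then x_{r+1} = -3x_r − 28 = -3·(-(-3)^r − 7) − 28 = 3·(-3)^r + 21 − 28 = -(-3)^{r+1} − 7.
Hence x_m = -(-3)^m − 7 for every m ≥ 0, by induction.

x_m = -(-3)^m − 7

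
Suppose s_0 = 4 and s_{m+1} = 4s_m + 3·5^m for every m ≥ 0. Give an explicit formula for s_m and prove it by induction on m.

Claim: s_m = 4^m + 3·5^m.

Base case: s_0 = 4, and 4^0 + 3·5^0 = 1 + 3 = 4.
Assume s_k = 4^k + 3·5^k for some k ≥ 0.
Then s_{k+1} = 4s_k + 3·5^k = 4·(4^k + 3·5^k) + 3·5^k = 4^{k+1} + 12·5^k + 3·5^k = 4^{k+1} + 15·5^k = 4^{k+1} + 3·5^{k+1}.
Hence s_m = 4^m + 3·5^m for every m ≥ 0, by induction.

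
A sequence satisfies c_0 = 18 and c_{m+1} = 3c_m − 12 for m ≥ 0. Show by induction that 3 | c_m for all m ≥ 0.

Base case: c_0 = 18 = 3·6, so 3 | c_0.
Assume 3 | c_j, so c_j = 3t for some integer t.
Then c_{j+1} = 3c_j − 12 = 3·(3t) − 12 = 3(3t − 4), so 3 | c_{j+1}.
By induction, 3 | c_m for all m ≥ 0.

3 | c_m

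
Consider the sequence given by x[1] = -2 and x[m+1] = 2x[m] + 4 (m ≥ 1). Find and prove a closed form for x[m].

Claim: x[m] = 2^m − 4.

Base case: x[1] = -2, and 2^1 − 4 = 2 − 4 = -2.
Assume x[r] = 2^r − 4 for some r ≥ 1.
Then x[r+1] = 2x[r] + 4 = 2·(2^r − 4) + 4 = 2^{r+1} − 8 + 4 = 2^{r+1} − 4.
This completes the inductive step, so x[m] = 2^m − 4 for all m ≥ 1.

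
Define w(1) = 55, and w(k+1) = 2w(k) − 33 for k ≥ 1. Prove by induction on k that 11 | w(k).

Base case: w(1) = 55 = 11·5, so 11 | w(1).
Assume 11 | w(j), so w(j) = 11t for some integer t.
Then w(j+1) = 2w(j) − 33 = 2·(11t) − 33 = 11(2t − 3), so 11 | w(j+1).
By induction, 11 | w(k) for all k ≥ 1.

11 | w(k)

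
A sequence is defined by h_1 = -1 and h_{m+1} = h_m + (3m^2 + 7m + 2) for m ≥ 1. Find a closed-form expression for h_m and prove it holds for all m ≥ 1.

Claim: h_m = m^3 + 2m^2 − m − 3.

Base case: h_1 = -1, and 1^3 + 2·1^2 − 1 − 3 = -1.
Assume h_j = j^3 + 2j^2 − j − 3.
Then h_{j+1} = h_j + (3j^2 + 7j + 2) = (j^3 + 2j^2 − j − 3) + (3j^2 + 7j + 2) = j^3 + 5j^2 + 6j − 1,
and (j+1)^3 + 2·(j+1)^2 − (j+1) − 3 = j^3 + 5j^2 + 6j − 1.
This completes the inductive step, so h_m = m^3 + 2m^2 − m − 3 for all m ≥ 1.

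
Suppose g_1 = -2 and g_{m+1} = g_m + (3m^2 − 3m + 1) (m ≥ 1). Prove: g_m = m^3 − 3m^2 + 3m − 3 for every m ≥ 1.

Base case: g_1 = -2, and 1^3 − 3·1^2 + 3·1 − 3 = -2.
Assume g_k = k^3 − 3k^2 + 3k − 3.
Then g_{k+1} = g_k + (3k^2 − 3k + 1) = (k^3 − 3k^2 + 3k − 3) + (3k^2 − 3k + 1) = k^3 − 2,
and (k+1)^3 − 3·(k+1)^2 + 3·(k+1) − 3 = k^3 − 2.
This completes the inductive step, so g_m = m^3 − 3m^2 + 3m − 3 for all m ≥ 1.

g_m = m^3 − 3m^2 + 3m − 3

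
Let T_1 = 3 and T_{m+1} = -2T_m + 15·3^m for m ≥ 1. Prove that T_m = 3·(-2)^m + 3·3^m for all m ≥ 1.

Base case: T_1 = 3, and 3·(-2)^1 + 3·3^1 = -6 + 9 = 3.
Assume T_j = 3·(-2)^j + 3·3^j for some j ≥ 1.
Then T_{j+1} = -2T_j + 15·3^j = -2·(3·(-2)^j + 3·3^j) + 15·3^j = 3·(-2)^{j+1} − 6·3^j + 15·3^j = 3·(-2)^{j+1} + 9·3^j = 3·(-2)^{j+1} + 3·3^{j+1}.
This completes the inductive step, so T_m = 3·(-2)^m + 3·3^m for all m ≥ 1.

T_m = 3·(-2)^m + 3·3^m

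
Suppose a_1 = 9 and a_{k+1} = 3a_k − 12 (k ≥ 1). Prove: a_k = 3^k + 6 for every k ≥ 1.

Base case: a_1 = 9, and 3^1 + 6 = 3 + 6 = 9.
Assume a_r = 3^r + 6 for some r ≥ 1.
Then a_{r+1} = 3a_r − 12 = 3·(3^r + 6) − 12 = 3^{r+1} + 18 − 12 = 3^{r+1} + 6.
This completes the inductive step, so a_k = 3^k + 6 for all k ≥ 1.

a_k = 3^k + 6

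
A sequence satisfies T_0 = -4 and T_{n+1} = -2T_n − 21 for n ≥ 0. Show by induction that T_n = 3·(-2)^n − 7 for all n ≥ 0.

Base case: T_0 = -4, and 3·(-2)^0 − 7 = 3 − 7 = -4.
Assume T_m = 3·(-2)^m − 7 for some m ≥ 0.
Then T_{m+1} = -2T_m − 21 = -2·(3·(-2)^m − 7) − 21 = -6·(-2)^m + 14 − 21 = 3·(-2)^{m+1} − 7.
Hence T_n = 3·(-2)^n − 7 for every n ≥ 0, by induction.

T_n = 3·(-2)^n − 7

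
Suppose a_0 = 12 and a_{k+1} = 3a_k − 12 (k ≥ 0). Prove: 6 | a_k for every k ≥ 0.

Base case: a_0 = 12 = 6·2, so 6 | a_0.
Assume 6 | a_j, so a_j = 6t for some integer t.
Then a_{j+1} = 3a_j − 12 = 3·(6t) − 12 = 6(3t − 2), so 6 | a_{j+1}.
Hence 6 | a_k for every k ≥ 0, by induction.

6 | a_k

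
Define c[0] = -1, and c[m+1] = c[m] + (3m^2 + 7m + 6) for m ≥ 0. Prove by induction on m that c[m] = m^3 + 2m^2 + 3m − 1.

Base case: c[0] = -1, and 0^3 + 2·0^2 + 3·0 − 1 = -1.
Assume c[j] = j^3 + 2j^2 + 3j − 1.
Then c[j+1] = c[j] + (3j^2 + 7j + 6) = (j^3 + 2j^2 + 3j − 1) + (3j^2 + 7j + 6) = j^3 + 5j^2 + 10j + 5,
and (j+1)^3 + 2·(j+1)^2 + 3·(j+1) − 1 = j^3 + 5j^2 + 10j + 5.
This completes the inductive step, so c[m] = m^3 + 2m^2 + 3m − 1 for all m ≥ 0.

c[m] = m^3 + 2m^2 + 3m − 1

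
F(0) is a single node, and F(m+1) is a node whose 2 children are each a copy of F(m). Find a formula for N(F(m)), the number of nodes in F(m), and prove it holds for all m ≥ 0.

Claim: N(F(m)) = 2^{m+1} − 1.

Base case: N(F(0)) = 1, and 2^{0+1} − 1 = 1.
Assume N(F(r)) = 2^{r+1} − 1.
Then N(F(r+1)) = 1 + 2N(F(r)) = 1 + 2(2^{r+1} − 1) = 2^{r+2} − 2 + 1 = 2^{r+2} − 1.
So the formula holds for r+1, and by induction N(F(m)) = 2^{m+1} − 1 for all m ≥ 0.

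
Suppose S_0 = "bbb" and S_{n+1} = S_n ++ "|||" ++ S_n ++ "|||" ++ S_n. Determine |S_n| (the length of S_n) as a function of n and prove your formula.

Claim: |S_n| = 6·3^n − 3.

Base case: |S_0| = 3, and 6·3^0 − 3 = 3.
Assume |S_m| = 6·3^m − 3.
Then |S_{m+1}| = 3|S_m| + 6 = 3(6·3^m − 3) + 6 = 6·3^{m+1} − 9 + 6 = 6·3^{m+1} − 3.
So the formula holds for m+1, and by induction |S_n| = 6·3^n − 3 for all n ≥ 0.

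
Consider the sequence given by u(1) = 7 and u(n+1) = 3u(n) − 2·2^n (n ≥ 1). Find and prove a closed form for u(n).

Claim: u(n) = 3^n + 2·2^n.

Base case: u(1) = 7, and 3^1 + 2·2^1 = 3 + 4 = 7.
Assume u(k) = 3^k + 2·2^k for some k ≥ 1.
Then u(k+1) = 3u(k) − 2·2^k = 3·(3^k + 2·2^k) − 2·2^k = 3^{k+1} + 6·2^k − 2·2^k = 3^{k+1} + 4·2^k = 3^{k+1} + 2·2^{k+1}.
Hence u(n) = 3^n + 2·2^n for every n ≥ 1, by induction.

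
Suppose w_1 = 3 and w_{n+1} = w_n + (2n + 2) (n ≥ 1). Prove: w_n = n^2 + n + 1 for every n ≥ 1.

Base case: w_1 = 3, and 1^2 + 1 + 1 = 3.
Assume w_r = r^2 + r + 1.
Then w_{r+1} = w_r + (2r + 2) = (r^2 + r + 1) + (2r + 2) = r^2 + 3r + 3,
and (r+1)^2 + (r+1) + 1 = r^2 + 3r + 3.
Hence w_n = n^2 + n + 1 for every n ≥ 1, by induction.

w_n = n^2 + n + 1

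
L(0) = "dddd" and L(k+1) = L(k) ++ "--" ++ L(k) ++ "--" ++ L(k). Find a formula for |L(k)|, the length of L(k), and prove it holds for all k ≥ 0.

Claim: |L(k)| = 6·3^k − 2.

Base case: |L(0)| = 4, and 6·3^0 − 2 = 4.
Assume |L(j)| = 6·3^j − 2.
Then |L(j+1)| = 3|L(j)| + 4 = 3(6·3^j − 2) + 4 = 6·3^{j+1} − 6 + 4 = 6·3^{j+1} − 2.
By induction, |L(k)| = 6·3^k − 2 for all k ≥ 0.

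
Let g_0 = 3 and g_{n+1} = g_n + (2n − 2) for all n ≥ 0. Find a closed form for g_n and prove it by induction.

Claim: g_n = n^2 − 3n + 3.

Base case: g_0 = 3, and 0^2 − 3·0 + 3 = 3.
Assume g_j = j^2 − 3j + 3.
Then g_{j+1} = g_j + (2j − 2) = (j^2 − 3j + 3) + (2j − 2) = j^2 − j + 1,
and (j+1)^2 − 3·(j+1) + 3 = j^2 − j + 1.
Hence g_n = n^2 − 3n + 3 for every n ≥ 0, by induction.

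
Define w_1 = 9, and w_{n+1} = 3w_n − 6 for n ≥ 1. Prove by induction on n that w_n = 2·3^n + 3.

Base case: w_1 = 9, and 2·3^1 + 3 = 6 + 3 = 9.
Assume w_r = 2·3^r + 3 for some r ≥ 1.
Then w_{r+1} = 3w_r − 6 = 3·(2·3^r + 3) − 6 = 6·3^r + 9 − 6 = 2·3^{r+1} + 3.
So the formula holds for r+1, and by induction w_n = 2·3^n + 3 for all n ≥ 1.

w_n = 2·3^n + 3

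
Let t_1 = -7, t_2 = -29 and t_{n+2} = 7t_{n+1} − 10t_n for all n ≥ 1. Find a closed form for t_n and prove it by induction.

Claim: t_n = -5^n − 2^n.

Base cases: t_1 = -7 and -5^1 − 2^1 = -7; t_2 = -29 and -5^2 − 2^2 = -29.
Assume t_j = -5^j − 2^j for all 1 ≤ j ≤ m, where m ≥ 2.
Then t_{m+1} = 7t_m − 10t_{m−1} = 7·(-5^m − 2^m) − 10·(-5^{m−1} − 2^{m−1}) = -(7·5 − 10)5^{m−1} − (7·2 − 10)2^{m−1} = -25·5^{m−1} − 4·2^{m−1} = -5^{m+1} − 2^{m+1}.
By strong induction, t_n = -5^n − 2^n for all n ≥ 1.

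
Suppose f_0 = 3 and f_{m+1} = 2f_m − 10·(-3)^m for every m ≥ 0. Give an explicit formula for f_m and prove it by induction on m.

Claim: f_m = 2^m + 2·(-3)^m.

Base case: f_0 = 3, and 2^0 + 2·(-3)^0 = 1 + 2 = 3.
Assume f_k = 2^k + 2·(-3)^k for some k ≥ 0.
Then f_{k+1} = 2f_k − 10·(-3)^k = 2·(2^k + 2·(-3)^k) − 10·(-3)^k = 2^{k+1} + 4·(-3)^k − 10·(-3)^k = 2^{k+1} − 6·(-3)^k = 2^{k+1} + 2·(-3)^{k+1}.
This completes the inductive step, so f_m = 2^m + 2·(-3)^m for all m ≥ 0.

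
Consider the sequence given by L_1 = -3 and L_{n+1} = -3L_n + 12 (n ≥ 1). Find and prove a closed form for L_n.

Claim: L_n = 2·(-3)^n + 3.

Base case: L_1 = -3, and 2·(-3)^1 + 3 = -6 + 3 = -3.
Assume L_m = 2·(-3)^m + 3 for some m ≥ 1.
Then L_{m+1} = -3L_m + 12 = -3·(2·(-3)^m + 3) + 12 = -6·(-3)^m − 9 + 12 = 2·(-3)^{m+1} + 3.
Hence L_n = 2·(-3)^n + 3 for every n ≥ 1, by induction.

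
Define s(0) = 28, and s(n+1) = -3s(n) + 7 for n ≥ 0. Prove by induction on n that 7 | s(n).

Base case: s(0) = 28 = 7·4, so 7 | s(0).
Assume 7 | s(k), so s(k) = 7t for some integer t.
Then s(k+1) = -3s(k) + 7 = -3·(7t) + 7 = 7(-3t + 1), so 7 | s(k+1).
So the property holds for k+1, and by induction 7 | s(n) for all n ≥ 0.

7 | s(n)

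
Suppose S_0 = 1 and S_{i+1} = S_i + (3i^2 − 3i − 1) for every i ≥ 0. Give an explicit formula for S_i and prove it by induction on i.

Claim: S_i = i^3 − 3i^2 + i + 1.

Base case: S_0 = 1, and 0^3 − 3·0^2 + 0 + 1 = 1.
Assume S_m = m^3 − 3m^2 + m + 1.
Then S_{m+1} = S_m + (3m^2 − 3m − 1) = (m^3 − 3m^2 + m + 1) + (3m^2 − 3m − 1) = m^3 − 2m,
and (m+1)^3 − 3·(m+1)^2 + (m+1) + 1 = m^3 − 2m.
Hence S_i = i^3 − 3i^2 + i + 1 for every i ≥ 0, by induction.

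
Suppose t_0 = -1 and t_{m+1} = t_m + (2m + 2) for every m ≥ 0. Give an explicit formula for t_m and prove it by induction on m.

Claim: t_m = m^2 + m − 1.

Base case: t_0 = -1, and 0^2 + 0 − 1 = -1.
Assume t_j = j^2 + j − 1.
Then t_{j+1} = t_j + (2j + 2) = (j^2 + j − 1) + (2j + 2) = j^2 + 3j + 1,
and (j+1)^2 + (j+1) − 1 = j^2 + 3j + 1.
By induction, t_m = m^2 + m − 1 for all m ≥ 0.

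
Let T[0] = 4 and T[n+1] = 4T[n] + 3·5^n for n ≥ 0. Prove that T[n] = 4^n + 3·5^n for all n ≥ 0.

Base case: T[0] = 4, and 4^0 + 3·5^0 = 1 + 3 = 4.
Assume T[r] = 4^r + 3·5^r for some r ≥ 0.
Then T[r+1] = 4T[r] + 3·5^r = 4·(4^r + 3·5^r) + 3·5^r = 4^{r+1} + 12·5^r + 3·5^r = 4^{r+1} + 15·5^r = 4^{r+1} + 3·5^{r+1}.
Hence T[n] = 4^n + 3·5^n for every n ≥ 0, by induction.

T[n] = 4^n + 3·5^n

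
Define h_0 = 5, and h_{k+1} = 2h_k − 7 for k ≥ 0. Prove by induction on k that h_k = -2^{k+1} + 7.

Base case: h_0 = 5, and -2^{0+1} + 7 = -2 + 7 = 5.
Assume h_m = -2^{m+1} + 7 for some m ≥ 0.
Then h_{m+1} = 2h_m − 7 = 2·(-2^{m+1} + 7) − 7 = -2^{m+2} + 14 − 7 = -2^{m+2} + 7.
This completes the inductive step, so h_k = -2^{k+1} + 7 for all k ≥ 0.

h_k = -2^{k+1} + 7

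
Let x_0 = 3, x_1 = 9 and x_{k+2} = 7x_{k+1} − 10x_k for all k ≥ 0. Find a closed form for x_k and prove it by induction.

Claim: x_k = 2·2^k + 5^k.

Base cases: x_0 = 3 and 2·2^0 + 5^0 = 3; x_1 = 9 and 2·2^1 + 5^1 = 9.
Assume x_j = 2·2^j + 5^j for all 0 ≤ j ≤ m, where m ≥ 1.
Then x_{m+1} = 7x_m − 10x_{m−1} = 7·(2·2^m + 5^m) − 10·(2·2^{m−1} + 5^{m−1}) = 2·(7·2 − 10)2^{m−1} + (7·5 − 10)5^{m−1} = 8·2^{m−1} + 25·5^{m−1} = 2·2^{m+1} + 5^{m+1}.
This completes the inductive step, so x_k = 2·2^k + 5^k for all k ≥ 0.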